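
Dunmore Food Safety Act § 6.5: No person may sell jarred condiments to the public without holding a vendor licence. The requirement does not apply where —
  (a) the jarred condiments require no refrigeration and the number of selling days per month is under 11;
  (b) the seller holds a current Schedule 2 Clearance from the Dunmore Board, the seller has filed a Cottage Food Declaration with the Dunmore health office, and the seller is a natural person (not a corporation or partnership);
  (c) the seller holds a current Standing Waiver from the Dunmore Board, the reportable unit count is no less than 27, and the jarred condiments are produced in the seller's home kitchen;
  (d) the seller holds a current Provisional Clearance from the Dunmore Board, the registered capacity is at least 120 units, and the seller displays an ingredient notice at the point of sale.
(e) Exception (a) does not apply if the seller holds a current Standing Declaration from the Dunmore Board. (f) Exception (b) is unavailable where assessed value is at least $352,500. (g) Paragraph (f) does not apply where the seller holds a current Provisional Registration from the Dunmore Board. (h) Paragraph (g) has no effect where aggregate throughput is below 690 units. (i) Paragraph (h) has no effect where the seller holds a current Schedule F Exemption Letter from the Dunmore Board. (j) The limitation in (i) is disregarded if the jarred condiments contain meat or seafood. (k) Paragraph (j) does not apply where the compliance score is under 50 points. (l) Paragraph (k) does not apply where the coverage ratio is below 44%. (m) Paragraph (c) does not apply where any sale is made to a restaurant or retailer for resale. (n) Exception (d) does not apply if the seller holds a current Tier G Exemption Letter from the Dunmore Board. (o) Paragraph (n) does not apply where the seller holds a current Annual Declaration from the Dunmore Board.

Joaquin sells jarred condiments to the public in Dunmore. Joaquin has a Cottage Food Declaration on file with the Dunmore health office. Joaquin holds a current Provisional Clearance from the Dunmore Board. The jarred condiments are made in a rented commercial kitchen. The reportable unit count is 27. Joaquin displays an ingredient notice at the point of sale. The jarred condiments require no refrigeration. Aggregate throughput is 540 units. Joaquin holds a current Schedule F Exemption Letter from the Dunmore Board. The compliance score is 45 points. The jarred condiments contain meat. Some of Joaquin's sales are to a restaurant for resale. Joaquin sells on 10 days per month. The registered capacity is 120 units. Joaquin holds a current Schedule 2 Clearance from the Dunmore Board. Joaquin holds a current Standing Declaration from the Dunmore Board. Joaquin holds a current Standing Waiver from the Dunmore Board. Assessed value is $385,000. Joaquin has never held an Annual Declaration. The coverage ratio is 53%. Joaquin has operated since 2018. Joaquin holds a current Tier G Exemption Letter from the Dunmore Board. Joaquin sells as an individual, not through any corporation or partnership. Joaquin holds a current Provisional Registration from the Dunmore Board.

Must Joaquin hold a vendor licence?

All of (a)'s requirements are met (the jarred condiments are shelf-stable; the number of selling days per month is 10, under the 11 limit). But: (e) operates against (a): a current Standing Declaration is held. So (a) is unavailable.
Exception (b)'s conditions are all satisfied: a current Schedule 2 Clearance is held; a Cottage Food Declaration is on file; the seller is a natural person. Considering the limiting provisions: (f) is engaged (assessed value is $385,000, meeting the $352,500 threshold), but is itself disapplied by (g): (g) operates against (f): a current Provisional Registration is held. (h) would limit (g) — aggregate throughput is 540 units, below the 690 units limit — but (i) sets (h) aside: (i) operates against (h): a current Schedule F Exemption Letter is held. (j) would limit (i) — the jarred condiments contain meat — but (k) sets (j) aside: (k) operates against (j): the compliance score is 45 points, under the 50 points limit. (l), which would lift (k), does not operate here — the coverage ratio is 53%, not below 44%. Exception (b) stands.
Exception (c) fails — the jarred condiments are made in a commercial kitchen, not a home kitchen.
Exception (d)'s conditions are all satisfied: a current Provisional Clearance is held; the registered capacity is 120 units, meeting the 120 units threshold; an ingredient notice is displayed. But: (n) operates against (d): a current Tier G Exemption Letter is held. (o), which would lift (n), is inapplicable — no current Annual Declaration is held. Exception (d) does not apply.

No — exception (b) applies; Joaquin is not required to hold a vendor licence.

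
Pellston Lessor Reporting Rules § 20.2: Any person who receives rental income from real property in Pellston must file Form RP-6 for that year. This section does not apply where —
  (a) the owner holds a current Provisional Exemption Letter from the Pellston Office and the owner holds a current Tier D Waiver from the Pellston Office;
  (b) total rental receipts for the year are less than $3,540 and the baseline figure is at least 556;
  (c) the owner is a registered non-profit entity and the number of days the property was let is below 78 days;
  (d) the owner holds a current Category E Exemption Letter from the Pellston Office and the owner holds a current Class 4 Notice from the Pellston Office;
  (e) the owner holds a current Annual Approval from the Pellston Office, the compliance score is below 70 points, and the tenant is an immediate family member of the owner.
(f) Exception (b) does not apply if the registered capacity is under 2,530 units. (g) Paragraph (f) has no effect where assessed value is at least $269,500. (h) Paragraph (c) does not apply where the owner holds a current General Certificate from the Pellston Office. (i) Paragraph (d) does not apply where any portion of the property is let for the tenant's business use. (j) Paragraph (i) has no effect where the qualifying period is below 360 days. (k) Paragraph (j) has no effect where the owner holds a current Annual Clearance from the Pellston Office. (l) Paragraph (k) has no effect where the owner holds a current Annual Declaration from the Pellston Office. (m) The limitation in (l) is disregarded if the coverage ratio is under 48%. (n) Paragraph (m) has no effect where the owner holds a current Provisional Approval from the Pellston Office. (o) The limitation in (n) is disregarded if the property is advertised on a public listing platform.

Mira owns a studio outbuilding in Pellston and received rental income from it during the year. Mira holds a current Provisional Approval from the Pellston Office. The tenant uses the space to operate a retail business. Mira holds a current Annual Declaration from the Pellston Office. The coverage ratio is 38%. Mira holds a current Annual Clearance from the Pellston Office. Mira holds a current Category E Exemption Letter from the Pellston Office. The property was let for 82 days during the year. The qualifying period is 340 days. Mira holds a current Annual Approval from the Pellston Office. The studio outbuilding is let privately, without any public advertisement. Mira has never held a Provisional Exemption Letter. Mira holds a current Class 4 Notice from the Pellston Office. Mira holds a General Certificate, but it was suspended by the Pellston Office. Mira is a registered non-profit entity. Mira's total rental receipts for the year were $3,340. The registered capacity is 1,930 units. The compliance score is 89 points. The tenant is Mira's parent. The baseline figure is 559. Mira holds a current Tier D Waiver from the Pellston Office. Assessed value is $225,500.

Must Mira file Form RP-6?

Exception (a) fails — no current Provisional Exemption Letter is held.
Exception (b): total rental receipts for the year are $3,340, less than the $3,540 limit; the baseline figure is 559, meeting the 556 threshold — every condition holds. But: (f) is triggered — the registered capacity is 1,930 units, under the 2,530 units limit. (g) is inapplicable (assessed value is $225,500, short of $269,500), so (f) stands. So (b) is unavailable.
Exception (c) does not apply: the number of days the property was let is 82 days, not below 78 days.
Exception (d) is satisfied on its face — a current Category E Exemption Letter is held; a current Class 4 Notice is held. Under paragraphs (i)–(o): (i) is triggered (the space is let for business use), but is itself disapplied by (j): (j) is engaged — the qualifying period is 340 days, below the 360 days limit. (k) is triggered (a current Annual Clearance is held), but is itself disapplied by (l): (l) operates — a current Annual Declaration is held. (m) would limit (l) — the coverage ratio is 38%, under the 48% limit — but (n) sets (m) aside: (n) applies — a current Provisional Approval is held. (o) does not operate here (the property is let privately without advertisement), so (n) stands. Exception (d) stands.
Exception (e) does not apply: the compliance score is 89 points, not below 70 points.

No — exception (d) applies; Mira is not required to file Form RP-6.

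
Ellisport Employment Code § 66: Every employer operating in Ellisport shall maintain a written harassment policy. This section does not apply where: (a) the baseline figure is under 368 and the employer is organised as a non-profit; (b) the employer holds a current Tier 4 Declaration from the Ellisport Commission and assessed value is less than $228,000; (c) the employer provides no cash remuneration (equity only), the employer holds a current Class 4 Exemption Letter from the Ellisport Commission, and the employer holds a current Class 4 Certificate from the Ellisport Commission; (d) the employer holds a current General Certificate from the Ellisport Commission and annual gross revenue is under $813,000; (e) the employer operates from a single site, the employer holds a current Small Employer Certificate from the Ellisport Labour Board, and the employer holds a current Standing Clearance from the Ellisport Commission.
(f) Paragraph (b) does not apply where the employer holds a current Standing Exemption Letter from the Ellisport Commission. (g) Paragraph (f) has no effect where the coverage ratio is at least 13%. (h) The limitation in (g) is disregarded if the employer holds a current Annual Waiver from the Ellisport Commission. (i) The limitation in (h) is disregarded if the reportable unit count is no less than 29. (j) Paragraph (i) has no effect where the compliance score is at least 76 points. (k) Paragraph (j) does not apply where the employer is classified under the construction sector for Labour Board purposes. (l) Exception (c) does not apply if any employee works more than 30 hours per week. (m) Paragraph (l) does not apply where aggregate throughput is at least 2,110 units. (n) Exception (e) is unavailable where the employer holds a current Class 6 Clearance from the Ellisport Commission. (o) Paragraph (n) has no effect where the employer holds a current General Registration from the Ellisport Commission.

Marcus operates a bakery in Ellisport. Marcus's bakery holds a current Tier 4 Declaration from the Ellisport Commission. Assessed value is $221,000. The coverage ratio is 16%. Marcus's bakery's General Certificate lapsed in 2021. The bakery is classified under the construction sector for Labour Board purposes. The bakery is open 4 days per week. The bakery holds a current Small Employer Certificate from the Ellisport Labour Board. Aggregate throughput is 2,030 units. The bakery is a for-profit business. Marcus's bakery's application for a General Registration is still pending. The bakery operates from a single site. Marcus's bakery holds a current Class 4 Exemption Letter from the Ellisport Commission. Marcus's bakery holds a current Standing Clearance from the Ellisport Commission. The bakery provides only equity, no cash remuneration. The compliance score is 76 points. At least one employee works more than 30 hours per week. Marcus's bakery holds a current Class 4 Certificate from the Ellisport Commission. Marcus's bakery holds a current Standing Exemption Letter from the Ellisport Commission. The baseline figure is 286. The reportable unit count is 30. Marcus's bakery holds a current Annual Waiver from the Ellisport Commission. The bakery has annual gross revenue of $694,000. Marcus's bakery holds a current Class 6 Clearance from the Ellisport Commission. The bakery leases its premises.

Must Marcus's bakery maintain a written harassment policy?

No — exception (b) applies; Marcus's bakery is not required to maintain a written harassment policy.

Exception (a) does not apply: the employer is for-profit.
All of (b)'s requirements are met (a current Tier 4 Declaration is held; assessed value is $221,000, less than the $228,000 limit). Under paragraphs (f)–(k): (f) applies (a current Standing Exemption Letter is held), but is set aside by (g): (g) operates against (f): the coverage ratio is 16%, meeting the 13% threshold. (h) would limit (g) — a current Annual Waiver is held — but (i) sets (h) aside: (i) is triggered — the reportable unit count is 30, meeting the 29 threshold. (j) would limit (i) — the compliance score is 76 points, meeting the 76 points threshold — but (k) sets (j) aside: (k) applies — the bakery is classified under the construction sector. So (b) applies.
Exception (c) is satisfied on its face — remuneration is equity-only; a current Class 4 Exemption Letter is held; a current Class 4 Certificate is held. However, paragraphs (l)–(m) must be considered: (l) operates against (c): at least one employee exceeds 30 hours/week. (m), which would lift (l), is not triggered — aggregate throughput is 2,030 units, short of 2,110 units. So (c) is unavailable.
Exception (d) does not apply: the General Certificate is not current.
All of (e)'s requirements are met (the employer operates from a single site; a current Small Employer Certificate is held; a current Standing Clearance is held). However, paragraphs (n)–(o) must be considered: (n) is triggered — a current Class 6 Clearance is held. (o) is not triggered (there is no General Registration in force), so (n) stands. (e) is therefore removed.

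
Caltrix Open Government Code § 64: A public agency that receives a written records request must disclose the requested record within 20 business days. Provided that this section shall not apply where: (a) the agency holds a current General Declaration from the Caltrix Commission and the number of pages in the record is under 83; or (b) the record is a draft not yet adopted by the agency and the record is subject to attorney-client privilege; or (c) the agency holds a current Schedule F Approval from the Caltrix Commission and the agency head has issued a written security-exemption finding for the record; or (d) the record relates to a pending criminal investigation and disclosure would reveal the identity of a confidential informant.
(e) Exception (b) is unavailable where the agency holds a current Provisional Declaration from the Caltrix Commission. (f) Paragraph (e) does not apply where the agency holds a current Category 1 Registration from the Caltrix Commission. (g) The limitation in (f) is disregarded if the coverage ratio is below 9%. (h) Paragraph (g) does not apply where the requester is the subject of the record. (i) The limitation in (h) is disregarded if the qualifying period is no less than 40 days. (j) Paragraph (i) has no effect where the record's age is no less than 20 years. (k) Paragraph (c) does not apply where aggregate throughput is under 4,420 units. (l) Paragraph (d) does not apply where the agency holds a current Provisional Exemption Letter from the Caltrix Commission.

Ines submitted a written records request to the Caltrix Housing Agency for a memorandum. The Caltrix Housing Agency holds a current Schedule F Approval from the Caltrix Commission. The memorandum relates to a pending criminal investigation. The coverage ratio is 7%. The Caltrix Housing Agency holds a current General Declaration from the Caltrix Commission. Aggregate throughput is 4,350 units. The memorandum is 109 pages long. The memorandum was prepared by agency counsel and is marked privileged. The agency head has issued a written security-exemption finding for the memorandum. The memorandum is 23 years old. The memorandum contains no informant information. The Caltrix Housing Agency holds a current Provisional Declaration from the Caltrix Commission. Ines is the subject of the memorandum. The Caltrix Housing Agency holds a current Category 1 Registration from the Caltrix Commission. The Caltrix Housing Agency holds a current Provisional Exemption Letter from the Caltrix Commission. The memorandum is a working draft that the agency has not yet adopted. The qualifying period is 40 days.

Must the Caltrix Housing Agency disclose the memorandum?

No — exception (b) applies; the Caltrix Housing Agency is not required to disclose the memorandum.

Exception (a) requires that the number of pages in the record is under 83; but the number of pages in the record is 109, not under 83, so (a) is unavailable.
Exception (b)'s conditions are all satisfied: the memorandum is an unadopted draft; the memorandum is privileged. As to paragraphs (e)–(j): (e) is engaged (a current Provisional Declaration is held), but is set aside by (f): (f) is triggered — a current Category 1 Registration is held. (g) is triggered (the coverage ratio is 7%, below the 9% limit), but yields to (h): (h) is triggered — Ines is the subject of the memorandum. (i) applies (the qualifying period is 40 days, meeting the 40 days threshold), but yields to (j): (j) operates against (i): the record's age is 23 years, meeting the 20 years threshold. So (b) applies.
Exception (c)'s conditions are all satisfied: a current Schedule F Approval is held; a written security-exemption finding has been issued. But: (k) is engaged — aggregate throughput is 4,350 units, under the 4,420 units limit. (c) is therefore removed.
Exception (d) requires that disclosure would reveal the identity of a confidential informant; but the memorandum contains no informant information, so (d) is unavailable.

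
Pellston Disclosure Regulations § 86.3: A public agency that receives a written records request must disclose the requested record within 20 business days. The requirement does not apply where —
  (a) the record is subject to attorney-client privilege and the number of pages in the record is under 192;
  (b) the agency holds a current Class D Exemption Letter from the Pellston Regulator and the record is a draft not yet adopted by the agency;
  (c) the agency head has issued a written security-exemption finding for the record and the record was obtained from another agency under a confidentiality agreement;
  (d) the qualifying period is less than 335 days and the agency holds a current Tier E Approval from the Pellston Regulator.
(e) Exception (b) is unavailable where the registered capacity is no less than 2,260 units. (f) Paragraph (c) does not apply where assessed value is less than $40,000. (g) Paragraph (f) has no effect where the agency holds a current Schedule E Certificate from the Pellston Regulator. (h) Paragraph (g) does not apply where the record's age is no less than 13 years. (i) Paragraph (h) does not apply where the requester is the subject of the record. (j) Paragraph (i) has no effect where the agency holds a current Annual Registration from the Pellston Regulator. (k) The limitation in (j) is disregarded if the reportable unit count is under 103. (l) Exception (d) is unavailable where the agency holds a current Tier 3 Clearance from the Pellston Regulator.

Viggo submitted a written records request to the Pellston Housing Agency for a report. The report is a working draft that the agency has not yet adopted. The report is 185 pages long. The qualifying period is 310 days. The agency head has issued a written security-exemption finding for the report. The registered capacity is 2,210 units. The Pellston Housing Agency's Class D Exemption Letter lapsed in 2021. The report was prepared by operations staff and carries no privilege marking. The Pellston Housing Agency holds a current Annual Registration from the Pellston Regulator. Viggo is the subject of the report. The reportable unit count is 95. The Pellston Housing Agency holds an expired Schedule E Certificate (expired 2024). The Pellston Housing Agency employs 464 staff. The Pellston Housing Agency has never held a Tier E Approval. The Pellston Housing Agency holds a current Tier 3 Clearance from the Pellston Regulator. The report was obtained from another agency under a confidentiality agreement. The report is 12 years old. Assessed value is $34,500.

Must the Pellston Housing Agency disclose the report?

Exception (a) requires that the record is subject to attorney-client privilege; but the report carries no privilege marking, so (a) is unavailable.
Exception (b) does not apply: no current Class D Exemption Letter is held.
Exception (c): a written security-exemption finding has been issued; the report was obtained under a confidentiality agreement — every condition holds. But: (f) operates against (c): assessed value is $34,500, less than the $40,000 limit. (g) is not triggered (no current Schedule E Certificate is held), so (f) stands. (c) is therefore removed.
Exception (d) fails — no current Tier E Approval is held.
No exception displaces § 86.3.

Yes — the Pellston Housing Agency must disclose the report.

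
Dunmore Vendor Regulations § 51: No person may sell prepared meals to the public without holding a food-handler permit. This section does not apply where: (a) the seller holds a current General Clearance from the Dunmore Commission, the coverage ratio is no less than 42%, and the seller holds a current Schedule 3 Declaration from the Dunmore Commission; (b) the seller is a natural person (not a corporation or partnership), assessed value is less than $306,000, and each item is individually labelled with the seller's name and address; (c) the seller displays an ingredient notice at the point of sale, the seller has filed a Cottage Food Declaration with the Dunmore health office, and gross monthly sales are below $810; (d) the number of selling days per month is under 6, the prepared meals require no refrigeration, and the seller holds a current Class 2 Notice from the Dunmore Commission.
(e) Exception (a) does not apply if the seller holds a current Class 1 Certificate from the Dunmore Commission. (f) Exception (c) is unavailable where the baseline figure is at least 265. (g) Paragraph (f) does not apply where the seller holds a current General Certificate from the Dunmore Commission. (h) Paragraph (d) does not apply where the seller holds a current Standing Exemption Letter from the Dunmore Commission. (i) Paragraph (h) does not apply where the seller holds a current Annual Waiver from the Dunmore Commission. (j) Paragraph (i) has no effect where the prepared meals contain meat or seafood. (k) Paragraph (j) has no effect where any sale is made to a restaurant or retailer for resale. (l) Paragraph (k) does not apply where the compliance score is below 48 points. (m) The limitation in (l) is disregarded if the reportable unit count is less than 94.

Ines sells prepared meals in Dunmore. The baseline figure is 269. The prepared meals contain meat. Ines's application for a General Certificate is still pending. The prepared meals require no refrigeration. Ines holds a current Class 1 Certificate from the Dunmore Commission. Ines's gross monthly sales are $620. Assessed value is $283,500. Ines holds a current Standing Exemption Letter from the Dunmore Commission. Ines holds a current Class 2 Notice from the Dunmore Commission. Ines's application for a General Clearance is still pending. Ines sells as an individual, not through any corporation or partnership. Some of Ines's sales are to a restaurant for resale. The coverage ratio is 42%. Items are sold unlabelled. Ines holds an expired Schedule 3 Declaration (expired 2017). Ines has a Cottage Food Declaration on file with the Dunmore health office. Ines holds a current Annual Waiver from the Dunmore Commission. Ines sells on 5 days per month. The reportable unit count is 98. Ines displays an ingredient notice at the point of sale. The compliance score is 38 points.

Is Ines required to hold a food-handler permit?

Yes — Ines must hold a food-handler permit.

Exception (a) requires that the seller holds a current General Clearance from the Dunmore Commission; but there is no General Clearance in force, so (a) is unavailable.
Exception (b) requires that each item is individually labelled with the seller's name and address; but items are sold unlabelled, so (b) is unavailable.
Exception (c)'s conditions are all satisfied: an ingredient notice is displayed; a Cottage Food Declaration is on file; gross monthly sales are $620, below the $810 limit. But: (f) applies — the baseline figure is 269, meeting the 265 threshold. (g) does not operate here (there is no General Certificate in force), so (f) stands. So (c) is unavailable.
Exception (d) is satisfied on its face — the number of selling days per month is 5, under the 6 limit; the prepared meals are shelf-stable; a current Class 2 Notice is held. But: (h) operates against (d): a current Standing Exemption Letter is held. (i) is engaged (a current Annual Waiver is held), but yields to (j): (j) is engaged — the prepared meals contain meat. (k) would limit (j) — some sales are to a restaurant for resale — but (l) sets (k) aside: (l) operates — the compliance score is 38 points, below the 48 points limit. (m), which would lift (l), is inapplicable — the reportable unit count is 98, not less than 94. (d) is therefore removed.
Every exception is unavailable, so the rule governs.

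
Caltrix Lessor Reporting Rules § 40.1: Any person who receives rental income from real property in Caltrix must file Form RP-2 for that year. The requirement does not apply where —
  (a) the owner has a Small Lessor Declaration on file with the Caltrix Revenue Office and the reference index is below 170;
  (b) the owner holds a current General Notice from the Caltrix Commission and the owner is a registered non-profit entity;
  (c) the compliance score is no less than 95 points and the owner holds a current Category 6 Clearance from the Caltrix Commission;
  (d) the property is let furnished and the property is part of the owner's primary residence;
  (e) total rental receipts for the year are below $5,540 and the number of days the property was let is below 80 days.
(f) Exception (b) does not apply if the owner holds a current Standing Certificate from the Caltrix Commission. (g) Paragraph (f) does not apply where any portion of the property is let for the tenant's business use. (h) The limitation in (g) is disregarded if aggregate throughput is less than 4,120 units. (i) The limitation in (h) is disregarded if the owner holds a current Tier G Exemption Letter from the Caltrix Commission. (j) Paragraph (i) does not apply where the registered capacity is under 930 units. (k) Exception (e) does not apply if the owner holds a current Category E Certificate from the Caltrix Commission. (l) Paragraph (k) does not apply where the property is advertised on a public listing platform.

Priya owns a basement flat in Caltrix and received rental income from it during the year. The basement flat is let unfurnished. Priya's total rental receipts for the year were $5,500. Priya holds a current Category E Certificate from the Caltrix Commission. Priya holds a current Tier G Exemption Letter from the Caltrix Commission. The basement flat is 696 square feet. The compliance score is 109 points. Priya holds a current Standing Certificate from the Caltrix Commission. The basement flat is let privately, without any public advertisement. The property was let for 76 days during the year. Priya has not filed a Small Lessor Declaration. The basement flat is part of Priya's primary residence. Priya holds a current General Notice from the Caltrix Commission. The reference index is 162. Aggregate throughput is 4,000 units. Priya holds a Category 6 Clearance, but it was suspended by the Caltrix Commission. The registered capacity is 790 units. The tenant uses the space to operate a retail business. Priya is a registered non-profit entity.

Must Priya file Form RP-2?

Yes — Priya must file Form RP-2.

Exception (a) requires that the owner has a Small Lessor Declaration on file with the Caltrix Revenue Office; but no Small Lessor Declaration is on file, so (a) is unavailable.
Exception (b)'s conditions are all satisfied: a current General Notice is held; Priya is a registered non-profit. But applying paragraphs (f)–(j): (f) is triggered — a current Standing Certificate is held. (g) applies (the space is let for business use), but yields to (h): (h) is triggered — aggregate throughput is 4,000 units, less than the 4,120 units limit. (i) operates (a current Tier G Exemption Letter is held), but is overridden by (j): (j) operates against (i): the registered capacity is 790 units, under the 930 units limit. (b) is therefore removed.
Exception (c) fails — there is no Category 6 Clearance in force.
Exception (d) requires that the property is let furnished; but the property is let unfurnished, so (d) is unavailable.
Exception (e) is satisfied on its face — total rental receipts for the year are $5,500, below the $5,540 limit; the number of days the property was let is 76 days, below the 80 days limit. But: (k) applies — a current Category E Certificate is held. (l) does not operate here (the property is let privately without advertisement), so (k) stands. So (e) is unavailable.
No exception displaces § 40.1.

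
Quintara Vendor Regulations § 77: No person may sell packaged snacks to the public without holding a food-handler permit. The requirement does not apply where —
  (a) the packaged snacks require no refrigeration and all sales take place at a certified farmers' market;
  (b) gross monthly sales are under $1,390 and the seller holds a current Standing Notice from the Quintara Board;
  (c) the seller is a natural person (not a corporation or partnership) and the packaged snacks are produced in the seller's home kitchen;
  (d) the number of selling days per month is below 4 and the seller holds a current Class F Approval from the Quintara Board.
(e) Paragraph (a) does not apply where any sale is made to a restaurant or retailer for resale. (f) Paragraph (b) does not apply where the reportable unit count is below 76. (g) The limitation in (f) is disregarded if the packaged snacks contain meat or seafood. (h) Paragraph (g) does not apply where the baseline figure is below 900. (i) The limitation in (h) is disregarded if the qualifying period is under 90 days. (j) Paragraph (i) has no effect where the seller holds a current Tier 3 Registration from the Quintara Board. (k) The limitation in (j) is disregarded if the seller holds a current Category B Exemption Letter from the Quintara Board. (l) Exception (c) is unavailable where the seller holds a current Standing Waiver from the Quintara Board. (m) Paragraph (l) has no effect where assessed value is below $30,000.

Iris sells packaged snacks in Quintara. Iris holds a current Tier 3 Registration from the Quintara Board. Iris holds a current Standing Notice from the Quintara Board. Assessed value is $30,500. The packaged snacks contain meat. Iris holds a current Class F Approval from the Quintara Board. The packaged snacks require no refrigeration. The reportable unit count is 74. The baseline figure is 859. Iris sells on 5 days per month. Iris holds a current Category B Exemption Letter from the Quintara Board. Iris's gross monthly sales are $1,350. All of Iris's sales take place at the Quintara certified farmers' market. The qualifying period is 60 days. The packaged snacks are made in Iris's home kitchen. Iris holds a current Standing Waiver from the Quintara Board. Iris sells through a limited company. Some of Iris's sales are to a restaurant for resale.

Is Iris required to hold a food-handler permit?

Exception (a): the packaged snacks are shelf-stable; all sales are at a certified farmers' market — every condition holds. But: (e) is triggered — some sales are to a restaurant for resale. Exception (a) does not apply.
All of (b)'s requirements are met (gross monthly sales are $1,350, under the $1,390 limit; a current Standing Notice is held). As to paragraphs (f)–(k): (f) would limit (b) — the reportable unit count is 74, below the 76 limit — but (g) sets (f) aside: (g) operates against (f): the packaged snacks contain meat. (h) would limit (g) — the baseline figure is 859, below the 900 limit — but (i) sets (h) aside: (i) is triggered — the qualifying period is 60 days, under the 90 days limit. (j) would limit (i) — a current Tier 3 Registration is held — but (k) sets (j) aside: (k) operates against (j): a current Category B Exemption Letter is held. (b) remains available.
Exception (c) requires that the seller is a natural person (not a corporation or partnership); but the seller operates through a limited company, so (c) is unavailable.
Exception (d) does not apply: the number of selling days per month is 5, not below 4.

No — exception (b) applies; Iris is not required to hold a food-handler permit.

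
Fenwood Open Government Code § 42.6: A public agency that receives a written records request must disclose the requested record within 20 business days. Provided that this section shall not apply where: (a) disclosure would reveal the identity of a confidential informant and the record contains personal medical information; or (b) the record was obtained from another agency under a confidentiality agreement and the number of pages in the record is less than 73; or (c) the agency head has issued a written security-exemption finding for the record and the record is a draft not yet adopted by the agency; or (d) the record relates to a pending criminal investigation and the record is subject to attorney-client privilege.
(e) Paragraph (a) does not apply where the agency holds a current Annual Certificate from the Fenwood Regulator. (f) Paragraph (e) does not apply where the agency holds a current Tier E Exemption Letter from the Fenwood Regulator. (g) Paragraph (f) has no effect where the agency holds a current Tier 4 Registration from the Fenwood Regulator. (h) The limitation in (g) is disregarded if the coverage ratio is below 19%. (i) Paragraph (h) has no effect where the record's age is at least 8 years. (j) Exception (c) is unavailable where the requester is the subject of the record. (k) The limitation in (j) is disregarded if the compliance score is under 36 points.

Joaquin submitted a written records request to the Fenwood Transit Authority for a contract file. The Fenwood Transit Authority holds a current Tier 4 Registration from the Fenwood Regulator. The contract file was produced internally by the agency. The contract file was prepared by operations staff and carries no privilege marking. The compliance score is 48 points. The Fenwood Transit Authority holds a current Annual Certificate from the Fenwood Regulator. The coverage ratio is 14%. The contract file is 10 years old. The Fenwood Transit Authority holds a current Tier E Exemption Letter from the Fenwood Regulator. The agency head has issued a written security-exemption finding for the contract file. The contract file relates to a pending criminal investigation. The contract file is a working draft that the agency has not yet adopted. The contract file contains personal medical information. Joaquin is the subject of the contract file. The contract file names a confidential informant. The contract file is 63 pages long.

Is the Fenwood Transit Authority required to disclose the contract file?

Yes — the Fenwood Transit Authority must disclose the contract file.

Exception (a): the contract file names a confidential informant; the contract file contains personal medical information — every condition holds. Turning to paragraphs (e)–(i): (e) is triggered — a current Annual Certificate is held. (f) would limit (e) — a current Tier E Exemption Letter is held — but (g) sets (f) aside: (g) operates against (f): a current Tier 4 Registration is held. (h) is triggered (the coverage ratio is 14%, below the 19% limit), but yields to (i): (i) operates against (h): the record's age is 10 years, meeting the 8 years threshold. (a) is therefore removed.
Exception (b) does not apply: the contract file was produced internally.
All of (c)'s requirements are met (a written security-exemption finding has been issued; the contract file is an unadopted draft). But applying paragraphs (j)–(k): (j) is triggered — Joaquin is the subject of the contract file. (k), which would lift (j), is not triggered — the compliance score is 48 points, not under 36 points. So (c) is unavailable.
Exception (d) does not apply: the contract file carries no privilege marking.
Every exception is unavailable, so the rule governs.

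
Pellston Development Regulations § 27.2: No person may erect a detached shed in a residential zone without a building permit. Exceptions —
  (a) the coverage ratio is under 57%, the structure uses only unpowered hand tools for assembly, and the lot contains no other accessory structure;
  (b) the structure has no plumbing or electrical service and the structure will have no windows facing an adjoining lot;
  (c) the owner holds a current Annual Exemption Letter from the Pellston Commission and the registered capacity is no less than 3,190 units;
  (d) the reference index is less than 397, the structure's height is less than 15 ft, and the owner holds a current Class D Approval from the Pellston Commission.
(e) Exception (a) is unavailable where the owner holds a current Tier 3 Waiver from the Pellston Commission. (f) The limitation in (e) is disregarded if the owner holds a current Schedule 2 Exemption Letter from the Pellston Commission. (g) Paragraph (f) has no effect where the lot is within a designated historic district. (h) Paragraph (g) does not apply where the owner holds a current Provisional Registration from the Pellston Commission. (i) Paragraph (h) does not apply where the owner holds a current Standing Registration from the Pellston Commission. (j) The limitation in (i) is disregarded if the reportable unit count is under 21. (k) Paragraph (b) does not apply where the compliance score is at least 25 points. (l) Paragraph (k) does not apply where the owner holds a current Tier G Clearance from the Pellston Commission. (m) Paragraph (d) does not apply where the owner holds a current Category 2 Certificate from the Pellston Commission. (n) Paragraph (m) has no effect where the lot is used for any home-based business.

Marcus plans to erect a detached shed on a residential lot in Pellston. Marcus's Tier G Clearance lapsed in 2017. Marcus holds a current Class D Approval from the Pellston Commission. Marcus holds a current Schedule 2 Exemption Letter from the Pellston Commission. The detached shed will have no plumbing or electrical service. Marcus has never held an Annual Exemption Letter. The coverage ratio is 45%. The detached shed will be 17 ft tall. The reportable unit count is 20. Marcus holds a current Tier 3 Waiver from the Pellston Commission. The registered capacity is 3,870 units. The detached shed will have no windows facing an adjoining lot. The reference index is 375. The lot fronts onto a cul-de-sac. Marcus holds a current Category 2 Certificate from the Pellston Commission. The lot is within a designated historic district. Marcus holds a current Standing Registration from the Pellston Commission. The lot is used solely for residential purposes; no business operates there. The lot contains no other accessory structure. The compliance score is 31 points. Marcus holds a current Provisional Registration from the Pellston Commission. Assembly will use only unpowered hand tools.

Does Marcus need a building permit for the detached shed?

All of (a)'s requirements are met (the coverage ratio is 45%, under the 57% limit; assembly uses only hand tools; the lot has no other accessory structure). Under paragraphs (e)–(j): (e) is triggered (a current Tier 3 Waiver is held), but is overridden by (f): (f) is engaged — a current Schedule 2 Exemption Letter is held. (g) operates (the lot is in a historic district), but is displaced by (h): (h) is engaged — a current Provisional Registration is held. (i) operates (a current Standing Registration is held), but is set aside by (j): (j) operates — the reportable unit count is 20, under the 21 limit. So (a) applies.
Exception (b): there is no plumbing or electrical service; no windows face an adjoining lot — every condition holds. Turning to paragraphs (k)–(l): (k) is triggered — the compliance score is 31 points, meeting the 25 points threshold. (l), which would lift (k), does not operate here — the Tier G Clearance is not current. (b) is therefore removed.
Exception (c) does not apply: there is no Annual Exemption Letter in force.
Exception (d) fails — the structure's height is 17 ft, not less than 15 ft.

No — exception (a) applies; Marcus does not need a building permit.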